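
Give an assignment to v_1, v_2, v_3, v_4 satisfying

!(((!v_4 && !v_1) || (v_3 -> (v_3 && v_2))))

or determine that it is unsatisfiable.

v_1=T, v_2=F, v_3=T, v_4=F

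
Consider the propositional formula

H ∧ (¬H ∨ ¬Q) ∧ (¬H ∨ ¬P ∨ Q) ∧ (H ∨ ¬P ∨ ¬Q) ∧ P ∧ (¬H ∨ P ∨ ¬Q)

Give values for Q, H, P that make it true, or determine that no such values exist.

Unsatisfiable

Case H = True:
  (¬H ∨ ¬Q) forces Q = False.
  (¬H ∨ ¬P ∨ Q) forces P = False.
  Clause (P) is falsified — contradiction.
Case H = False:
  Clause (H) is falsified — contradiction.
Both cases fail, so the formula is unsatisfiable.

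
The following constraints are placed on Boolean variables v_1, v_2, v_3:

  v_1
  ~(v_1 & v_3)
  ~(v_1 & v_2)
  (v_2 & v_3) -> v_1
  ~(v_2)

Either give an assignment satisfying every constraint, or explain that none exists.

v_1: True, v_2: False, v_3: False

Unit clause (v_1) forces v_1 = True.
Unit clause (~v_2) forces v_2 = False.
In (~v_1 | ~v_3) only ~v_3 is left, so v_3 = False.
Check each clause:
  (v_1): v_1 holds.
  (~v_2): ~v_2 holds.
  (~v_1 | ~v_2): ~v_2 holds.
  (v_1 | ~v_2 | ~v_3): v_1 holds.
  (~v_1 | ~v_3): ~v_3 holds.
All clauses satisfied.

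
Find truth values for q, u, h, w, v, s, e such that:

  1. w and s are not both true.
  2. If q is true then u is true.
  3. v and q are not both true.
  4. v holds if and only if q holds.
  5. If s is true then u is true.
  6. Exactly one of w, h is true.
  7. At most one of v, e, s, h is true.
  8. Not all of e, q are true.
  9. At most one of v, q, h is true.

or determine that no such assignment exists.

q: False; u: False; h: False; w: True; v: False; s: False; e: True

  (1) w=T, s=F — not both ✓
  (2) q=F ⇒ u: vacuous ✓
  (3) v=F, q=F — not both ✓
  (4) v=F, q=F — same ✓
  (5) s=F ⇒ u: vacuous ✓
  (6) {w, h}: 1 true — exactly one ✓
  (7) {v, e, s, h}: 1 true — at most one ✓
  (8) {e, q}: 1/2 true — not all ✓
  (9) {v, q, h}: 0 true — at most one ✓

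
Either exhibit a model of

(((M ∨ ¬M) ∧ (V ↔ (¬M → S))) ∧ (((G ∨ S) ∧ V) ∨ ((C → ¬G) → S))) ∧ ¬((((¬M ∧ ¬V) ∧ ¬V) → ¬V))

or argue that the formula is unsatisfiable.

The formula is unsatisfiable.

The conjunct ¬((((¬M ∧ ¬V) ∧ ¬V) → ¬V)) is unsatisfiable on its own:
  V=F, M=F: evaluates to False.
  V=F, M=T: evaluates to False.
  V=T, M=F: evaluates to False.
  V=T, M=T: evaluates to False.
So the whole conjunction is unsatisfiable.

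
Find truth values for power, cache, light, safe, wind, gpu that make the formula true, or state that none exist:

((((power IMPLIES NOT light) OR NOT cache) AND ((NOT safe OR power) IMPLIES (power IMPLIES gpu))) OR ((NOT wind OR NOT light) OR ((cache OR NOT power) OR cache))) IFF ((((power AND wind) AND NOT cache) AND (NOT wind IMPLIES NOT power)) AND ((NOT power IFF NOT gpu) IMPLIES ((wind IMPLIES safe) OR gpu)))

power = True, cache = False, light = False, safe = True, wind = True, gpu = False

  ((((power IMPLIES NOT light) OR NOT cache) AND ((NOT safe OR power) IMPLIES (power IMPLIES gpu))) OR ((NOT wind OR NOT light) OR ((cache OR NOT power) OR cache))) IFF ((((power AND wind) AND NOT cache) AND (NOT wind IMPLIES NOT power)) AND ((NOT power IFF NOT gpu) IMPLIES ((wind IMPLIES safe) OR gpu))) = True
    (((power IMPLIES NOT light) OR NOT cache) AND ((NOT safe OR power) IMPLIES (power IMPLIES gpu))) OR ((NOT wind OR NOT light) OR ((cache OR NOT power) OR cache)) = True
      ((power IMPLIES NOT light) OR NOT cache) AND ((NOT safe OR power) IMPLIES (power IMPLIES gpu)) = False
        (power IMPLIES NOT light) OR NOT cache = True
          power IMPLIES NOT light = True
            NOT light = True
          NOT cache = True
        (NOT safe OR power) IMPLIES (power IMPLIES gpu) = False
          NOT safe OR power = True
            NOT safe = False
          power IMPLIES gpu = False
      (NOT wind OR NOT light) OR ((cache OR NOT power) OR cache) = True
        NOT wind OR NOT light = True
          NOT wind = False
          NOT light = True
        (cache OR NOT power) OR cache = False
          cache OR NOT power = False
            NOT power = False
    (((power AND wind) AND NOT cache) AND (NOT wind IMPLIES NOT power)) AND ((NOT power IFF NOT gpu) IMPLIES ((wind IMPLIES safe) OR gpu)) = True
      ((power AND wind) AND NOT cache) AND (NOT wind IMPLIES NOT power) = True
        (power AND wind) AND NOT cache = True
          power AND wind = True
          NOT cache = True
        NOT wind IMPLIES NOT power = True
          NOT wind = False
          NOT power = False
      (NOT power IFF NOT gpu) IMPLIES ((wind IMPLIES safe) OR gpu) = True
        NOT power IFF NOT gpu = False
          NOT power = False
          NOT gpu = True
        (wind IMPLIES safe) OR gpu = True
          wind IMPLIES safe = True
The formula evaluates to True.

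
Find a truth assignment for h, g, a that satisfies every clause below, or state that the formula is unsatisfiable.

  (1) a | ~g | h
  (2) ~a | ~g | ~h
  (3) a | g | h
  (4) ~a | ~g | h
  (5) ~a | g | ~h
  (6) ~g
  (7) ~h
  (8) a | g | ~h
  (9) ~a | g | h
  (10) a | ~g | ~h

UNSATISFIABLE

Case h = True:
  Clause (~h) is falsified — contradiction.
Case h = False:
  (~g) forces g = False.
  (a | g | h) forces a = True.
  Clause (~a | g | h) is falsified — contradiction.
Both cases fail, so the formula is unsatisfiable.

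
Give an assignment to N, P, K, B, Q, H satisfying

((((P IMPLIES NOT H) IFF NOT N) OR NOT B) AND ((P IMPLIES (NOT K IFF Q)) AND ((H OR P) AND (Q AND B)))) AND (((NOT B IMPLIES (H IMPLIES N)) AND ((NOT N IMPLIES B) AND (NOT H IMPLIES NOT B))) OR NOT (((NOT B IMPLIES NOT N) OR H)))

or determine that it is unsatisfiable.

N=T, P=T, K=F, B=T, Q=T, H=T

  (((P IMPLIES NOT H) IFF NOT N) OR NOT B) AND ((P IMPLIES (NOT K IFF Q)) AND ((H OR P) AND (Q AND B))) = True
    ((P IMPLIES NOT H) IFF NOT N) OR NOT B = True
      (P IMPLIES NOT H) IFF NOT N = True
        P IMPLIES NOT H = False
          NOT H = False
        NOT N = False
      NOT B = False
    (P IMPLIES (NOT K IFF Q)) AND ((H OR P) AND (Q AND B)) = True
      P IMPLIES (NOT K IFF Q) = True
        NOT K IFF Q = True
          NOT K = True
      (H OR P) AND (Q AND B) = True
        H OR P = True
        Q AND B = True
  ((NOT B IMPLIES (H IMPLIES N)) AND ((NOT N IMPLIES B) AND (NOT H IMPLIES NOT B))) OR NOT (((NOT B IMPLIES NOT N) OR H)) = True
    (NOT B IMPLIES (H IMPLIES N)) AND ((NOT N IMPLIES B) AND (NOT H IMPLIES NOT B)) = True
      NOT B IMPLIES (H IMPLIES N) = True
        NOT B = False
        H IMPLIES N = True
      (NOT N IMPLIES B) AND (NOT H IMPLIES NOT B) = True
        NOT N IMPLIES B = True
          NOT N = False
        NOT H IMPLIES NOT B = True
          NOT H = False
          NOT B = False
    NOT (((NOT B IMPLIES NOT N) OR H)) = False
      (NOT B IMPLIES NOT N) OR H = True
        NOT B IMPLIES NOT N = True
          NOT B = False
          NOT N = False
Both conjuncts True, so the formula holds.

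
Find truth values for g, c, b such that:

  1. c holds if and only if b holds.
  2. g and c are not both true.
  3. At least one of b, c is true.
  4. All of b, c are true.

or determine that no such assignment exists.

g=F; c=T; b=T

  (1) c=T, b=T — same ✓
  (2) g=F, c=T — not both ✓
  (3) {b, c}: 2 true — at least one ✓
  (4) {b, c}: all 2 true ✓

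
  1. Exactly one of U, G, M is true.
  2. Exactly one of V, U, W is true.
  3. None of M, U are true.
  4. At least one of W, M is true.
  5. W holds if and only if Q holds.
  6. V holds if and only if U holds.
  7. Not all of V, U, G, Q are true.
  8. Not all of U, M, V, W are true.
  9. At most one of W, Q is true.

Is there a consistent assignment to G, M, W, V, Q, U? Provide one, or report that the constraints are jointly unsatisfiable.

UNSATISFIABLE

Case M = True:
  Constraint (3) is violated (M=T) — contradiction.
Case M = False:
  (3) forces U = False.
  (1) with U=F, M=F forces G = True.
  (4) with M=F forces W = True.
  (2) with W=T forces V = False.
  (5) with W=T forces Q = True.
  Constraint (9) is violated (W=T, Q=T) — contradiction.
Both cases fail — unsatisfiable.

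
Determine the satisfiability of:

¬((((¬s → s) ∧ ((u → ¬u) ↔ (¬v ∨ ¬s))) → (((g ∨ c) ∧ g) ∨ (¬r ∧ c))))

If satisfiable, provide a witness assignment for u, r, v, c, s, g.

u=F, r=F, v=F, c=F, s=T, g=F

  ¬((((¬s → s) ∧ ((u → ¬u) ↔ (¬v ∨ ¬s))) → (((g ∨ c) ∧ g) ∨ (¬r ∧ c)))) = True
    ((¬s → s) ∧ ((u → ¬u) ↔ (¬v ∨ ¬s))) → (((g ∨ c) ∧ g) ∨ (¬r ∧ c)) = False
      (¬s → s) ∧ ((u → ¬u) ↔ (¬v ∨ ¬s)) = True
        ¬s → s = True
          ¬s = False
        (u → ¬u) ↔ (¬v ∨ ¬s) = True
          u → ¬u = True
            ¬u = True
          ¬v ∨ ¬s = True
            ¬v = True
            ¬s = False
      ((g ∨ c) ∧ g) ∨ (¬r ∧ c) = False
        (g ∨ c) ∧ g = False
          g ∨ c = False
        ¬r ∧ c = False
          ¬r = True
The formula evaluates to True.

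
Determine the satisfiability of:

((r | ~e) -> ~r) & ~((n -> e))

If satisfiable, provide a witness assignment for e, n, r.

e=F, n=T, r=F

  (r | ~e) -> ~r = True
    r | ~e = True
      ~e = True
    ~r = True
  ~((n -> e)) = True
    n -> e = False
Both conjuncts True, so the formula holds.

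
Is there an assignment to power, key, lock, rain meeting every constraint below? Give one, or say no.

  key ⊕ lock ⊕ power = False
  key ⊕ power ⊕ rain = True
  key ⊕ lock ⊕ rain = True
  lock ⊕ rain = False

UNSATISFIABLE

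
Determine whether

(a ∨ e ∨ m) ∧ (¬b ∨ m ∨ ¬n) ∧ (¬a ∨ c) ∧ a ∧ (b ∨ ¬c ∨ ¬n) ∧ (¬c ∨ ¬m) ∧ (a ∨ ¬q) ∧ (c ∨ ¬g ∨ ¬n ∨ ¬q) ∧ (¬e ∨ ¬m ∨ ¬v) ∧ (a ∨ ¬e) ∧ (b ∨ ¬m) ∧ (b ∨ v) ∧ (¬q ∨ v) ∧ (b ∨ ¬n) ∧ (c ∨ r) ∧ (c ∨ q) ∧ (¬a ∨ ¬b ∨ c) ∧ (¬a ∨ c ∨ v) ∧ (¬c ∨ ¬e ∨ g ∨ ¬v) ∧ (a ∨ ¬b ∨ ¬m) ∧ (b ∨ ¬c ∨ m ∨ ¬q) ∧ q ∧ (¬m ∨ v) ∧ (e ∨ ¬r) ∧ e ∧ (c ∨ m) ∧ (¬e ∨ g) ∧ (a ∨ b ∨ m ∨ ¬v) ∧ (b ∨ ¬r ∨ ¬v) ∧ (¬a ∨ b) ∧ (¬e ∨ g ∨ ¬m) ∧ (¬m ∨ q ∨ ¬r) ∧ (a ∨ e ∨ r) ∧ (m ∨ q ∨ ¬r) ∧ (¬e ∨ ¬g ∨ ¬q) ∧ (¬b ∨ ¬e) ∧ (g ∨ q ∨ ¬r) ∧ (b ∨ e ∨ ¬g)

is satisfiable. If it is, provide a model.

Unsatisfiable — no assignment works.

Case e = True:
  (a) forces a = True.
  (¬a ∨ c) forces c = True.
  (¬c ∨ ¬m) forces m = False.
  (q) forces q = True.
  (¬q ∨ v) forces v = True.
  (¬c ∨ ¬e ∨ g ∨ ¬v) forces g = True.
  Clause (¬e ∨ ¬g ∨ ¬q) is falsified — contradiction.
Case e = False:
  Clause (e) is falsified — contradiction.
Both cases fail, so the formula is unsatisfiable.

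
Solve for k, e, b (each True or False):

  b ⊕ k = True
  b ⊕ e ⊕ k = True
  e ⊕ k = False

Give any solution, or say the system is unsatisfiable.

k=F, e=F, b=T

b ⊕ k = T ⊕ F = True ✓
b ⊕ e ⊕ k = T ⊕ F ⊕ F = True ✓
e ⊕ k = F ⊕ F = False ✓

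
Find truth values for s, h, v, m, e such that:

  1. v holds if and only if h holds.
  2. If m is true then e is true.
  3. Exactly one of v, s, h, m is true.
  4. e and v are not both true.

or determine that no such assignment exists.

s: True, h: False, v: False, m: False, e: True

  (1) v=F, h=F — same ✓
  (2) m=F ⇒ e: vacuous ✓
  (3) {v, s, h, m}: 1 true — exactly one ✓
  (4) e=T, v=F — not both ✓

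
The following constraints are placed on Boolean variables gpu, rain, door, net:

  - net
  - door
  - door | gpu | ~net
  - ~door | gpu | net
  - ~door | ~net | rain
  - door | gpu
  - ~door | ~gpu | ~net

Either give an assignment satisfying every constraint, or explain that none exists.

gpu = False, rain = True, door = True, net = True

Unit clause (net) forces net = True.
Unit clause (door) forces door = True.
In (~door | ~net | rain) only rain is left, so rain = True.
In (~door | ~gpu | ~net) only ~gpu is left, so gpu = False.
Check each clause:
  (net): net holds.
  (door): door holds.
  (door | gpu | ~net): door holds.
  (~door | gpu | net): net holds.
  (~door | ~net | rain): rain holds.
  (door | gpu): door holds.
  (~door | ~gpu | ~net): ~gpu holds.
All clauses satisfied.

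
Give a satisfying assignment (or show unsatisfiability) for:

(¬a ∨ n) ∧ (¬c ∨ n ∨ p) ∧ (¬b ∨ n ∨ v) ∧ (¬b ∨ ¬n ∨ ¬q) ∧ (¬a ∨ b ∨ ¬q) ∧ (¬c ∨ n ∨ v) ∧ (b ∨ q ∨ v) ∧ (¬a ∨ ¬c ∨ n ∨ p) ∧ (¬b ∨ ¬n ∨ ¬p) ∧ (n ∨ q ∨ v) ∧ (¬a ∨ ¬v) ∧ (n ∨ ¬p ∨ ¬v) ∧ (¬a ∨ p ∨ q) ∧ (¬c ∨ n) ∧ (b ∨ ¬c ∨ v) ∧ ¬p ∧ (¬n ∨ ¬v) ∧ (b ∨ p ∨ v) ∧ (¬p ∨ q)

p = False, v = True, b = False, a = False, c = False, n = False, q = False

Unit clause (¬p) forces p = False.
Set v = True.
  then (¬a ∨ ¬v) forces a = False.
  then (¬n ∨ ¬v) forces n = False.
  then (¬c ∨ n ∨ p) forces c = False.
Set b = False.
Set q = False.
All clauses satisfied.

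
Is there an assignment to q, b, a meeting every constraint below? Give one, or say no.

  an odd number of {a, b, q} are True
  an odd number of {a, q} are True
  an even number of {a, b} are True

q: True; b: False; a: False

{a, b, q}: 1 true → odd ✓
{a, q}: 1 true → odd ✓
{a, b}: 0 true → even ✓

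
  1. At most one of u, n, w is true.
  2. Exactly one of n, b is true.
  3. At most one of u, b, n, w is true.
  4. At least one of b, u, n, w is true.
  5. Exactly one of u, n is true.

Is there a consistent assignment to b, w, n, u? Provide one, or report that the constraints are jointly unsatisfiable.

b = False; w = False; n = True; u = False

  (1) {u, n, w}: 1 true — at most one ✓
  (2) {n, b}: 1 true — exactly one ✓
  (3) {u, b, n, w}: 1 true — at most one ✓
  (4) {b, u, n, w}: 1 true — at least one ✓
  (5) {u, n}: 1 true — exactly one ✓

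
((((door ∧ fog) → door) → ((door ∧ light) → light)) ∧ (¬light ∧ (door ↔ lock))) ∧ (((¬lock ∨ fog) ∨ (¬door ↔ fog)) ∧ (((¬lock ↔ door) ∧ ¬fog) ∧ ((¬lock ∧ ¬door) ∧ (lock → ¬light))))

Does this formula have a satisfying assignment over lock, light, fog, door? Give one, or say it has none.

UNSATISFIABLE

Case lock = True: the conjunct ¬lock is False.
Case lock = False: the formula simplifies to ((((door ∧ fog) → door) → ((door ∧ light) → light)) ∧ (¬light ∧ ¬door)) ∧ ((door ∧ ¬fog) ∧ ¬door).
  door = True: the conjunct ¬door is False.
  door = False: the conjunct door is False.
Both cases fail — unsatisfiable.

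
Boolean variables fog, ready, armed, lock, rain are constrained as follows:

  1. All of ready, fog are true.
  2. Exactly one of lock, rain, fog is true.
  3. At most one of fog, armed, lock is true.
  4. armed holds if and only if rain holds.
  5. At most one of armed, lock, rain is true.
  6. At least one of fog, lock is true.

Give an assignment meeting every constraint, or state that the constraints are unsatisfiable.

fog=T, ready=T, armed=F, lock=F, rain=F

  (1) {ready, fog}: all 2 true ✓
  (2) {lock, rain, fog}: 1 true — exactly one ✓
  (3) {fog, armed, lock}: 1 true — at most one ✓
  (4) armed=F, rain=F — same ✓
  (5) {armed, lock, rain}: 0 true — at most one ✓
  (6) {fog, lock}: 1 true — at least one ✓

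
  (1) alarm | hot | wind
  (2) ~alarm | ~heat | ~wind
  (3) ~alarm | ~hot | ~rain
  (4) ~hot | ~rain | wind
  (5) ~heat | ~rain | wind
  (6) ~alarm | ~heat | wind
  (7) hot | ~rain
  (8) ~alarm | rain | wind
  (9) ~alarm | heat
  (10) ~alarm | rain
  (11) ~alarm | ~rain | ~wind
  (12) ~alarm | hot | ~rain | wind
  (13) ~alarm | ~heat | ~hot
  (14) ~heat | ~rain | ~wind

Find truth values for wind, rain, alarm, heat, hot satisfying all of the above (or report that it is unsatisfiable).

wind=F; rain=F; alarm=F; heat=F; hot=T

Set wind = False.
Try rain = True:
  (~hot | ~rain | wind) forces hot = False.
  clause (hot | ~rain) is falsified — backtrack.
So rain = False.
  then (~alarm | rain | wind) forces alarm = False.
  then (alarm | hot | wind) forces hot = True.
Set heat = False.
All clauses satisfied.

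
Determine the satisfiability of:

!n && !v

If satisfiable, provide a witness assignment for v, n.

v = False, n = False

  !n = True
  !v = True
Both conjuncts True, so the formula holds.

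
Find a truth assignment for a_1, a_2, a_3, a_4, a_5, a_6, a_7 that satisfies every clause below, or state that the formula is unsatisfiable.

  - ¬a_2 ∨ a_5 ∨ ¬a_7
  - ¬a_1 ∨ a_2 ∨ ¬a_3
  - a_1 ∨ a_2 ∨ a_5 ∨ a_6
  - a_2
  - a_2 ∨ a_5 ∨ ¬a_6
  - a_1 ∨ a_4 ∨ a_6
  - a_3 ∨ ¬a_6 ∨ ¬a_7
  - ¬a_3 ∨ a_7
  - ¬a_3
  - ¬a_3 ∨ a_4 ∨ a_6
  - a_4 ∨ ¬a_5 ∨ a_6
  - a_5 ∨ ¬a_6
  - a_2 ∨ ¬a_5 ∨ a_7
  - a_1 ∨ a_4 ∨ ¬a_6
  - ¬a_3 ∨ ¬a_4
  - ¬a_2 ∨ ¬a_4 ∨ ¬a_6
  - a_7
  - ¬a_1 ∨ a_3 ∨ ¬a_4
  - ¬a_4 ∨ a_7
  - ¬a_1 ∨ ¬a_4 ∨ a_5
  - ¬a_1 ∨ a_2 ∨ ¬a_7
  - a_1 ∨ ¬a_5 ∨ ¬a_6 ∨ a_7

a_1 = False; a_2 = True; a_3 = False; a_4 = True; a_5 = True; a_6 = False; a_7 = True

Unit clause (a_2) forces a_2 = True.
Unit clause (¬a_3) forces a_3 = False.
Unit clause (a_7) forces a_7 = True.
In (¬a_2 ∨ a_5 ∨ ¬a_7) only a_5 is left, so a_5 = True.
In (a_3 ∨ ¬a_6 ∨ ¬a_7) only ¬a_6 is left, so a_6 = False.
In (a_4 ∨ ¬a_5 ∨ a_6) only a_4 is left, so a_4 = True.
In (¬a_1 ∨ a_3 ∨ ¬a_4) only ¬a_1 is left, so a_1 = False.
All clauses satisfied.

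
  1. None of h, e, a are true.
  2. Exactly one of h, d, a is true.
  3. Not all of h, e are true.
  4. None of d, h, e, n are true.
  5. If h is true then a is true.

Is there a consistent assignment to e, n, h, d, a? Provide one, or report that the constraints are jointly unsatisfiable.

Case d = True:
  Constraint (4) is violated (d=T) — contradiction.
Case d = False:
  (1) forces h = False.
  (1) forces e = False.
  (1) forces a = False.
  Constraint (2) is violated (h=F, d=F, a=F) — contradiction.
Both cases fail — unsatisfiable.

No satisfying assignment exists.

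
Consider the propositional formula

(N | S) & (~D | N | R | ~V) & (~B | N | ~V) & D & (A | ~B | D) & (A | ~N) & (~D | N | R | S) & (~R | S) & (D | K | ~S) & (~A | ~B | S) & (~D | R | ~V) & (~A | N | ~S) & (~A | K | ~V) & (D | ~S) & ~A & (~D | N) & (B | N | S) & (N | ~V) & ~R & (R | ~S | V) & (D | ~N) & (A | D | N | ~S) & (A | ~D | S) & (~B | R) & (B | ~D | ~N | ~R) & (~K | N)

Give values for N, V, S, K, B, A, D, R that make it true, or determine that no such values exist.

Case A = True:
  Clause (~A) is falsified — contradiction.
Case A = False:
  (D) forces D = True.
  (A | ~N) forces N = False.
  Clause (~D | N) is falsified — contradiction.
Both cases fail, so the formula is unsatisfiable.

No satisfying assignment exists.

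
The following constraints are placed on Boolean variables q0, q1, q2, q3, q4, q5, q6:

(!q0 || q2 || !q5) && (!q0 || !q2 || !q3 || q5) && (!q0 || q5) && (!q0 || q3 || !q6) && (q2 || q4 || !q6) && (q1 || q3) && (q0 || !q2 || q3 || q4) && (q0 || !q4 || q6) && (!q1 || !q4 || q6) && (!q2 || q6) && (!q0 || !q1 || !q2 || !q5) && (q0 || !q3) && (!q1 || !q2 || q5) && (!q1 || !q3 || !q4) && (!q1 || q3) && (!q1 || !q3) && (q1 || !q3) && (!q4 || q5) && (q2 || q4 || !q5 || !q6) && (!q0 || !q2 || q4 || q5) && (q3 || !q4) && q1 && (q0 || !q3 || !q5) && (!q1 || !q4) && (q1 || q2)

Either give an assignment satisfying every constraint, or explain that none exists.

The formula is unsatisfiable.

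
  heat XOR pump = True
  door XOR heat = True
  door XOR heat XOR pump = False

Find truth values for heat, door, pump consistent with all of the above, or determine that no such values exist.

heat = False, door = True, pump = True

heat XOR pump = F XOR T = True ✓
door XOR heat = T XOR F = True ✓
door XOR heat XOR pump = T XOR F XOR T = False ✓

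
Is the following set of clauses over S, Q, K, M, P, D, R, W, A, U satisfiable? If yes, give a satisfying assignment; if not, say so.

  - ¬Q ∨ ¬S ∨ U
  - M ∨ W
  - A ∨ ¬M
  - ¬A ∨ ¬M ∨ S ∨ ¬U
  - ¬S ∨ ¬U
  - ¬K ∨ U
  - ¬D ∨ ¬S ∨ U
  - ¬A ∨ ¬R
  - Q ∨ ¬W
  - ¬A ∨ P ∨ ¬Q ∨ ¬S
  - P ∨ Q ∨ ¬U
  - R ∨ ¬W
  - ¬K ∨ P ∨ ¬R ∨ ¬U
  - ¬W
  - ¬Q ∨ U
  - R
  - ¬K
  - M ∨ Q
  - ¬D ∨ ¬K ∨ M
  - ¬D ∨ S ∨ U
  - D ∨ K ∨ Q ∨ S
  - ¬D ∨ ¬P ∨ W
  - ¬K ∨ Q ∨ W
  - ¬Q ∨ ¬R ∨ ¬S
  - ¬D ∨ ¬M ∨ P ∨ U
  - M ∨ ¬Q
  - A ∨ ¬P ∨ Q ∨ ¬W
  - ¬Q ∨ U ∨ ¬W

Unsatisfiable — no assignment works.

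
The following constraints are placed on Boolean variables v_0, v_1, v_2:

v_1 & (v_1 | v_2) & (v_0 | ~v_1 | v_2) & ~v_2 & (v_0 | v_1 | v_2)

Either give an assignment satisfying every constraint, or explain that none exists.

v_0=T; v_1=T; v_2=F

Unit clause (v_1) forces v_1 = True.
Unit clause (~v_2) forces v_2 = False.
In (v_0 | ~v_1 | v_2) only v_0 is left, so v_0 = True.
All clauses satisfied.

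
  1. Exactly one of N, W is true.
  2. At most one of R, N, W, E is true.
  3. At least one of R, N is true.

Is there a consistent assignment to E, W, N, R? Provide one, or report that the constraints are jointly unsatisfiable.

E = False; W = False; N = True; R = False

  (1) {N, W}: 1 true — exactly one ✓
  (2) {R, N, W, E}: 1 true — at most one ✓
  (3) {R, N}: 1 true — at least one ✓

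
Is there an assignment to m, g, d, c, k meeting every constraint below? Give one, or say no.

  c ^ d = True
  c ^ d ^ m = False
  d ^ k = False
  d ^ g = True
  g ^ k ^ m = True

Adding constraints 1, 2, 3, 4, 5 mod 2: every variable appears an even number of times on the left, so the left side is 0.
But the right sides sum to 1 (mod 2). 0 ≠ 1 — the system is inconsistent.

The formula is unsatisfiable.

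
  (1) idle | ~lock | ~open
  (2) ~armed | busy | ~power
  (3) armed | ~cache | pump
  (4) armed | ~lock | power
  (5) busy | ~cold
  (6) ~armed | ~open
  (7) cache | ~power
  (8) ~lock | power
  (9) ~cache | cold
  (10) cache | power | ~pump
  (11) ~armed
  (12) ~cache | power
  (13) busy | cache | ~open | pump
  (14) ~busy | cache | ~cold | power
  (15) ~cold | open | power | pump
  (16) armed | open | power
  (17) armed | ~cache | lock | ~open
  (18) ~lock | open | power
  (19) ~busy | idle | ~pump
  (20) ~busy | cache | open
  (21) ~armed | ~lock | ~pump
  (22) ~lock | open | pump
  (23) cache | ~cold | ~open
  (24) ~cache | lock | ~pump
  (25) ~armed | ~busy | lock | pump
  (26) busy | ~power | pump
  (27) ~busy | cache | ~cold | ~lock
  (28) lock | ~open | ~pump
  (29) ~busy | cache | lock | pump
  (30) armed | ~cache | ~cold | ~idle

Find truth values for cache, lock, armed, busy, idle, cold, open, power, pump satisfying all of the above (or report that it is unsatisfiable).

Case cache = True:
  (~cache | cold) forces cold = True.
  (busy | ~cold) forces busy = True.
  (~armed) forces armed = False.
  (armed | ~cache | pump) forces pump = True.
  (~cache | power) forces power = True.
  (~busy | idle | ~pump) forces idle = True.
  Clause (armed | ~cache | ~cold | ~idle) is falsified — contradiction.
Case cache = False:
  (cache | ~power) forces power = False.
  (~lock | power) forces lock = False.
  (cache | power | ~pump) forces pump = False.
  (~armed) forces armed = False.
  (armed | open | power) forces open = True.
  (busy | cache | ~open | pump) forces busy = True.
  Clause (~busy | cache | lock | pump) is falsified — contradiction.
Both cases fail, so the formula is unsatisfiable.

The formula is unsatisfiable.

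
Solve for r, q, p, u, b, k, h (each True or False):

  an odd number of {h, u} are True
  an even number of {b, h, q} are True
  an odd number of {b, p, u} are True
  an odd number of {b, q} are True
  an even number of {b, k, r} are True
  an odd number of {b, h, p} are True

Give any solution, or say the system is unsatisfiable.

No satisfying assignment exists.

Adding constraints 1, 3, 6 mod 2: every variable appears an even number of times on the left, so the left side is 0.
But the right sides sum to 1 (mod 2). 0 ≠ 1 — the system is inconsistent.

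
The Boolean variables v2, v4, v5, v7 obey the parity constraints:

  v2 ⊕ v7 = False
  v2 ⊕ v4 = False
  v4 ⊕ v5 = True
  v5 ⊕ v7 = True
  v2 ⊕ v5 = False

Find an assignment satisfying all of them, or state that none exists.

Unsatisfiable

Adding constraints 2, 3, 5 mod 2: every variable appears an even number of times on the left, so the left side is 0.
But the right sides sum to 1 (mod 2). 0 ≠ 1 — the system is inconsistent.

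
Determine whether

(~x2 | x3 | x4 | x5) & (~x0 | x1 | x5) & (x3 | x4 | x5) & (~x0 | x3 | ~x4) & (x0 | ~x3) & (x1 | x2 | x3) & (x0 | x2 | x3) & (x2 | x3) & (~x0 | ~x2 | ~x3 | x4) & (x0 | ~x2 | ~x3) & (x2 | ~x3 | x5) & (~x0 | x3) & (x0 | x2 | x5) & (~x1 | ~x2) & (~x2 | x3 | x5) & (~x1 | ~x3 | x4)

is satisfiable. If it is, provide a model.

x0 = True; x1 = False; x2 = False; x3 = True; x4 = False; x5 = True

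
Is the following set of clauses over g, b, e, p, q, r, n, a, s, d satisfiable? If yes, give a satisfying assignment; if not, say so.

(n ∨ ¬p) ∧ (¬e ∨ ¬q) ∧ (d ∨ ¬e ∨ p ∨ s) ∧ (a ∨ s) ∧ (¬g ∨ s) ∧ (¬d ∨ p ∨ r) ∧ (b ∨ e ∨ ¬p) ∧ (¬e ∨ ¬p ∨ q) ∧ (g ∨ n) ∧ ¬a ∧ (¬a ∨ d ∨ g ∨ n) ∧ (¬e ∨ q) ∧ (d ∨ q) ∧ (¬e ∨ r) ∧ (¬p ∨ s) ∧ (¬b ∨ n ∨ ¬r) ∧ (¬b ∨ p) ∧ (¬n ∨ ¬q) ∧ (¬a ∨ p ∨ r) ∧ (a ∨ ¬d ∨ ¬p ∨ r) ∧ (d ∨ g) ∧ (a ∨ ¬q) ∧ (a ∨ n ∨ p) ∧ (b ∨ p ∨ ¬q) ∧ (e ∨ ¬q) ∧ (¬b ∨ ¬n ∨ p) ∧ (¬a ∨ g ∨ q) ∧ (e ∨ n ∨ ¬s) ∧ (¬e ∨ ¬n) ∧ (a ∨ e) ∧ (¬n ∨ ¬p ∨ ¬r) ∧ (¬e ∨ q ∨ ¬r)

No satisfying assignment exists.

Case e = True:
  (¬e ∨ ¬q) forces q = False.
  Clause (¬e ∨ q) is falsified — contradiction.
Case e = False:
  (¬a) forces a = False.
  Clause (a ∨ e) is falsified — contradiction.
Both cases fail, so the formula is unsatisfiable.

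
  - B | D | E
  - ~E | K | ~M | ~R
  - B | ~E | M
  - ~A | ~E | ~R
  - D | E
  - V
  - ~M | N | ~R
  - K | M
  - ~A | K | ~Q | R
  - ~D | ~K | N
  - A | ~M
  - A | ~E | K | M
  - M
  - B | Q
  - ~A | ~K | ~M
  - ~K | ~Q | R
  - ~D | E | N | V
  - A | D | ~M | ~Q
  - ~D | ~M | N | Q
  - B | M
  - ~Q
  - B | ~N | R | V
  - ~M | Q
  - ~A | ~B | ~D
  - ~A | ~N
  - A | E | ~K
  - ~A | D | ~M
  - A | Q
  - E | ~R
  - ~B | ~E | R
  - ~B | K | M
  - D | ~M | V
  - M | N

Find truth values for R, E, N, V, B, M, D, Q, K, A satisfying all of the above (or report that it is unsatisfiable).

Unsatisfiable — no assignment works.

Case Q = True:
  Clause (~Q) is falsified — contradiction.
Case Q = False:
  (V) forces V = True.
  (M) forces M = True.
  Clause (~M | Q) is falsified — contradiction.
Both cases fail, so the formula is unsatisfiable.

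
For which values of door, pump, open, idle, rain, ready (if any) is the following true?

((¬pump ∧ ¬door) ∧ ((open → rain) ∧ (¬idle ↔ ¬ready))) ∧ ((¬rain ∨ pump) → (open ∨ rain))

door=F, pump=F, open=T, idle=F, rain=T, ready=F

  (¬pump ∧ ¬door) ∧ ((open → rain) ∧ (¬idle ↔ ¬ready)) = True
    ¬pump ∧ ¬door = True
      ¬pump = True
      ¬door = True
    (open → rain) ∧ (¬idle ↔ ¬ready) = True
      open → rain = True
      ¬idle ↔ ¬ready = True
        ¬idle = True
        ¬ready = True
  (¬rain ∨ pump) → (open ∨ rain) = True
    ¬rain ∨ pump = False
      ¬rain = False
    open ∨ rain = True
Both conjuncts True, so the formula holds.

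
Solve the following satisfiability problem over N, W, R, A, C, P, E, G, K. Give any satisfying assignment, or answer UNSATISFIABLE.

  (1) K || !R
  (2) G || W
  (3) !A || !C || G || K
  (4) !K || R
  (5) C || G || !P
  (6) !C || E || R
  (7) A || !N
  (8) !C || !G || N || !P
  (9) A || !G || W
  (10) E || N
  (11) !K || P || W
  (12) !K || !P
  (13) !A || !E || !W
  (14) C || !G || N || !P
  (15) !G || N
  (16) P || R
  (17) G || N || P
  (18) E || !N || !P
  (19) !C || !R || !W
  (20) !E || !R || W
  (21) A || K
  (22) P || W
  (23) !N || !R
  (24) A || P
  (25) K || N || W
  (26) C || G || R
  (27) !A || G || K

Set N = True.
  then (A || !N) forces A = True.
  then (!N || !R) forces R = False.
  then (!K || R) forces K = False.
  then (P || R) forces P = True.
  then (E || !N || !P) forces E = True.
  then (!A || G || K) forces G = True.
  then (!A || !E || !W) forces W = False.
Set C = False.
All clauses satisfied.

N=T; W=F; R=F; A=T; C=F; P=T; E=T; G=T; K=F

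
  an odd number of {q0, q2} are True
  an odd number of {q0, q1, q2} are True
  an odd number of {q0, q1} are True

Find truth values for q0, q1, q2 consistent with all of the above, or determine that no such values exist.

q0 = True; q1 = False; q2 = False

{q0, q2}: 1 true → odd ✓
{q0, q1, q2}: 1 true → odd ✓
{q0, q1}: 1 true → odd ✓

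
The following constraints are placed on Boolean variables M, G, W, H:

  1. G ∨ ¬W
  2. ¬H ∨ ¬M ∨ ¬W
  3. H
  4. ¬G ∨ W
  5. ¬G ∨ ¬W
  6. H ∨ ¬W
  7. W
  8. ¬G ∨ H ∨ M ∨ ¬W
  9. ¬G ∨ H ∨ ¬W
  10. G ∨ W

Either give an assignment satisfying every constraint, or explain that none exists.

The formula is unsatisfiable.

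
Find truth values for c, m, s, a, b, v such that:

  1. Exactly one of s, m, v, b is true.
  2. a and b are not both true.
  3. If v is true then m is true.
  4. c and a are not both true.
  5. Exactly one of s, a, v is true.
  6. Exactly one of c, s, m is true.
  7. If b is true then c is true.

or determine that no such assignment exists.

c = False; m = True; s = False; a = True; b = False; v = False

  (1) {s, m, v, b}: 1 true — exactly one ✓
  (2) a=T, b=F — not both ✓
  (3) v=F ⇒ m: vacuous ✓
  (4) c=F, a=T — not both ✓
  (5) {s, a, v}: 1 true — exactly one ✓
  (6) {c, s, m}: 1 true — exactly one ✓
  (7) b=F ⇒ c: vacuous ✓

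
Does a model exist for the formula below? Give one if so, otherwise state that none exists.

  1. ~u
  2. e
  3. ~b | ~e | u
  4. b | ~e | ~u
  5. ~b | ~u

Unit clause (~u) forces u = False.
Unit clause (e) forces e = True.
In (~b | ~e | u) only ~b is left, so b = False.
Check each clause:
  (~u): ~u holds.
  (e): e holds.
  (~b | ~e | u): ~b holds.
  (b | ~e | ~u): ~u holds.
  (~b | ~u): ~b holds.
All clauses satisfied.

e = True; b = False; u = False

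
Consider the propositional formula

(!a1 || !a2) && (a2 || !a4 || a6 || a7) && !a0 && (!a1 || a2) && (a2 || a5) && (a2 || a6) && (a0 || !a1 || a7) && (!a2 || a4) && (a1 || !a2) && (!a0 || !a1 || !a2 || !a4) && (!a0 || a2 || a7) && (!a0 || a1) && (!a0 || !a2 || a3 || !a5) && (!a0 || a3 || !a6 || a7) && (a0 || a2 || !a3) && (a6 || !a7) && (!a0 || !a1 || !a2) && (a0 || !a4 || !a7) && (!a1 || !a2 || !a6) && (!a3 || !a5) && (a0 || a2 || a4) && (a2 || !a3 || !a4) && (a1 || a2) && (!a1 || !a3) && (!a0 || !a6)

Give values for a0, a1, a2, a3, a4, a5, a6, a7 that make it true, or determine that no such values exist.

No satisfying assignment exists.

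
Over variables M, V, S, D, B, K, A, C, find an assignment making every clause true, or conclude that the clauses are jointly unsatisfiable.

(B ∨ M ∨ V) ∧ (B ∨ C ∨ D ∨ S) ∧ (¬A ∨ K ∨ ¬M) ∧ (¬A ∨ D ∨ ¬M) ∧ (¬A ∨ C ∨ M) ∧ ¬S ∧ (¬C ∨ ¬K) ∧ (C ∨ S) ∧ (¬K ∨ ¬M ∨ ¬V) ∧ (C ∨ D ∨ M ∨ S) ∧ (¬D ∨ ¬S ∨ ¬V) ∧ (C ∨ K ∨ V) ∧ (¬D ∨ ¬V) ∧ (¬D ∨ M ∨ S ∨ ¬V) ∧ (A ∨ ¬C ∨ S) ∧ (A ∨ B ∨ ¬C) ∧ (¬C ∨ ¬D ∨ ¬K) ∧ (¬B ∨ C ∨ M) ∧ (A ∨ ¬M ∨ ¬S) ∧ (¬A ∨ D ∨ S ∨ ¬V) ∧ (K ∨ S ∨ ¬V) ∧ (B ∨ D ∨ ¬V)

M=F, V=F, S=F, D=T, B=T, K=F, A=T, C=T

Unit clause (¬S) forces S = False.
In (C ∨ S) only C is left, so C = True.
In (A ∨ ¬C ∨ S) only A is left, so A = True.
In (¬C ∨ ¬K) only ¬K is left, so K = False.
In (K ∨ S ∨ ¬V) only ¬V is left, so V = False.
In (¬A ∨ K ∨ ¬M) only ¬M is left, so M = False.
In (B ∨ M ∨ V) only B is left, so B = True.
Set D = True.
All clauses satisfied.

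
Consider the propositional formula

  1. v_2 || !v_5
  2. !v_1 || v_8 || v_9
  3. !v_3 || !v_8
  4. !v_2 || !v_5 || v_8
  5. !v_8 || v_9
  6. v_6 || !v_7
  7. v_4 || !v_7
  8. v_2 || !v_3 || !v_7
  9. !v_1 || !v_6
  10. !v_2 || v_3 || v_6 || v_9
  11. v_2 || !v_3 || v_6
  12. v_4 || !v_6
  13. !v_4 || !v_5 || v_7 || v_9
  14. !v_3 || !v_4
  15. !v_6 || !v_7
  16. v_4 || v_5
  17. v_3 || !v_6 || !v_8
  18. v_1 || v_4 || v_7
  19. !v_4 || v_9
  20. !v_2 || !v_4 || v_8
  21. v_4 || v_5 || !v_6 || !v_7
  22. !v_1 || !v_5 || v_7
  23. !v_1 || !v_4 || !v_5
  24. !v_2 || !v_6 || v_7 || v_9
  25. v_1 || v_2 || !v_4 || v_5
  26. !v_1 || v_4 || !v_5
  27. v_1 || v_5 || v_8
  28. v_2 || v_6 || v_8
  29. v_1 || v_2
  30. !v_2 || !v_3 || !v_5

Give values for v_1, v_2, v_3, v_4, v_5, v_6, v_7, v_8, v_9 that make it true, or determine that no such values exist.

Set v_1 = True.
  then (!v_1 || !v_6) forces v_6 = False.
  then (v_6 || !v_7) forces v_7 = False.
  then (!v_1 || !v_5 || v_7) forces v_5 = False.
  then (v_4 || v_5) forces v_4 = True.
  then (!v_4 || v_9) forces v_9 = True.
  then (!v_3 || !v_4) forces v_3 = False.
Set v_2 = False.
  then (v_2 || v_6 || v_8) forces v_8 = True.
All clauses satisfied.

v_1 = True, v_2 = False, v_3 = False, v_4 = True, v_5 = False, v_6 = False, v_7 = False, v_8 = True, v_9 = True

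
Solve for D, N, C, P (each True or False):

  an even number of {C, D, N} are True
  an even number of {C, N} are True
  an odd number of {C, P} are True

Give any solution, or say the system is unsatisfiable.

D=F; N=T; C=T; P=F

{C, D, N}: 2 true → even ✓
{C, N}: 2 true → even ✓
{C, P}: 1 true → odd ✓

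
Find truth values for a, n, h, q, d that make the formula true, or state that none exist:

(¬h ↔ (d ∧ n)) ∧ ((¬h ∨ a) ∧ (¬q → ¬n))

a = True, n = False, h = True, q = False, d = False

  ¬h ↔ (d ∧ n) = True
    ¬h = False
    d ∧ n = False
  (¬h ∨ a) ∧ (¬q → ¬n) = True
    ¬h ∨ a = True
      ¬h = False
    ¬q → ¬n = True
      ¬q = True
      ¬n = True
Both conjuncts True, so the formula holds.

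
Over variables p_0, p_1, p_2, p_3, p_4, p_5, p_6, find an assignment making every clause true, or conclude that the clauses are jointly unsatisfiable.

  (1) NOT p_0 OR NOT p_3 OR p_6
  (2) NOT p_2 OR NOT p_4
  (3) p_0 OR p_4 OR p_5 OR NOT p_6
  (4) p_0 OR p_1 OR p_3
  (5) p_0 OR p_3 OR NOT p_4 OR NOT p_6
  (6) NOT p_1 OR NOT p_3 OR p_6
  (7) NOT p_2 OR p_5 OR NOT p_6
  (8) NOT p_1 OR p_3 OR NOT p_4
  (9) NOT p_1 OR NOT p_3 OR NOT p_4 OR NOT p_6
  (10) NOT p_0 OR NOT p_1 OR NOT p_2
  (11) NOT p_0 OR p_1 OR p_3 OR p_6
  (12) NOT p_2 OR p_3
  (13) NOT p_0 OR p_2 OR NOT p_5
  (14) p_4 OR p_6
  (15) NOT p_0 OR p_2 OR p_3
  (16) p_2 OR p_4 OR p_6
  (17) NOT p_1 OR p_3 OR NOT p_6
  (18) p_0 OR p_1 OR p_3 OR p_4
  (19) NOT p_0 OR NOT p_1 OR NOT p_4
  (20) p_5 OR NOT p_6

p_0 = False; p_1 = False; p_2 = True; p_3 = True; p_4 = False; p_5 = True; p_6 = True

Set p_0 = False.
Set p_1 = False.
  then (p_0 OR p_1 OR p_3) forces p_3 = True.
Set p_2 = True.
  then (NOT p_2 OR NOT p_4) forces p_4 = False.
  then (p_4 OR p_6) forces p_6 = True.
  then (p_5 OR NOT p_6) forces p_5 = True.
All clauses satisfied.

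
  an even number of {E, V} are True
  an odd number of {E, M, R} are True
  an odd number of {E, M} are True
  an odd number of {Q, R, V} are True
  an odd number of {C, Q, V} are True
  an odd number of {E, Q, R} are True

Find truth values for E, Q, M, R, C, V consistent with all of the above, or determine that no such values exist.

E=F, Q=T, M=T, R=F, C=F, V=F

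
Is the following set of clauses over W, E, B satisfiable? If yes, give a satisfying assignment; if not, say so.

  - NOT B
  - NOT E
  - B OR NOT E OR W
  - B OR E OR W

Unit clause (NOT B) forces B = False.
Unit clause (NOT E) forces E = False.
In (B OR E OR W) only W is left, so W = True.
All clauses satisfied.

W: True; E: False; B: False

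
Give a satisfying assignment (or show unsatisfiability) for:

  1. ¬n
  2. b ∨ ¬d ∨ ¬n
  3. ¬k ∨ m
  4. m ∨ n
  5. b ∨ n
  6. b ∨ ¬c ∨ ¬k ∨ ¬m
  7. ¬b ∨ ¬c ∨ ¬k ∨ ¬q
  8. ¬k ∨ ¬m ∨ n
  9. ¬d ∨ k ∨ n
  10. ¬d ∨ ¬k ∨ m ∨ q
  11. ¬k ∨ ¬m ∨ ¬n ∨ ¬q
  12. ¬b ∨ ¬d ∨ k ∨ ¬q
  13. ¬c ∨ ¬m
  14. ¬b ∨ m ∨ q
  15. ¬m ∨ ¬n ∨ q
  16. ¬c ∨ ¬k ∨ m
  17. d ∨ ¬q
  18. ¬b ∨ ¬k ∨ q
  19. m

k = False, c = False, q = False, b = True, m = True, n = False, d = False

Unit clause (¬n) forces n = False.
In (m ∨ n) only m is left, so m = True.
In (b ∨ n) only b is left, so b = True.
In (¬k ∨ ¬m ∨ n) only ¬k is left, so k = False.
In (¬d ∨ k ∨ n) only ¬d is left, so d = False.
In (¬c ∨ ¬m) only ¬c is left, so c = False.
In (d ∨ ¬q) only ¬q is left, so q = False.
All clauses satisfied.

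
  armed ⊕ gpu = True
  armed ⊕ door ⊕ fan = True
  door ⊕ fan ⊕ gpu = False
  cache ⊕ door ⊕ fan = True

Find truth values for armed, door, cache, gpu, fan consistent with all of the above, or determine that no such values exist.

armed=T, door=T, cache=T, gpu=F, fan=T

armed ⊕ gpu = T ⊕ F = True ✓
armed ⊕ door ⊕ fan = T ⊕ T ⊕ T = True ✓
door ⊕ fan ⊕ gpu = T ⊕ T ⊕ F = False ✓
cache ⊕ door ⊕ fan = T ⊕ T ⊕ T = True ✓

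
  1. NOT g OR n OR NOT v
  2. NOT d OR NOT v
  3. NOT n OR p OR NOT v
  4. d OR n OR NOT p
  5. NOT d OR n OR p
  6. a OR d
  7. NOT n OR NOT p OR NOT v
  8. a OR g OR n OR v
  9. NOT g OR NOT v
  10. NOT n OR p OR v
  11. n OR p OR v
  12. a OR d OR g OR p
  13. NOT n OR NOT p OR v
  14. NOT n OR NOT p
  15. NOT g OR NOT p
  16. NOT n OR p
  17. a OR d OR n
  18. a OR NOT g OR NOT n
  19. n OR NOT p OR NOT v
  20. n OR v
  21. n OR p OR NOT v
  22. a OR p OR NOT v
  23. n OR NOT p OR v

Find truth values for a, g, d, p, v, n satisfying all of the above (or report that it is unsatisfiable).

The formula is unsatisfiable.

Case n = True:
  (NOT n OR NOT p) forces p = False.
  Clause (NOT n OR p) is falsified — contradiction.
Case n = False:
  (n OR v) forces v = True.
  (NOT g OR n OR NOT v) forces g = False.
  (NOT d OR NOT v) forces d = False.
  (d OR n OR NOT p) forces p = False.
  Clause (n OR p OR NOT v) is falsified — contradiction.
Both cases fail, so the formula is unsatisfiable.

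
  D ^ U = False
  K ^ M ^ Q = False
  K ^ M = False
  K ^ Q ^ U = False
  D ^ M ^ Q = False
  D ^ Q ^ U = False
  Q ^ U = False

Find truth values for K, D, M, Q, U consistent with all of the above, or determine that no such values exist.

K=F, D=F, M=F, Q=F, U=F

D ^ U = F ^ F = False ✓
K ^ M ^ Q = F ^ F ^ F = False ✓
K ^ M = F ^ F = False ✓
K ^ Q ^ U = F ^ F ^ F = False ✓
D ^ M ^ Q = F ^ F ^ F = False ✓
D ^ Q ^ U = F ^ F ^ F = False ✓
Q ^ U = F ^ F = False ✓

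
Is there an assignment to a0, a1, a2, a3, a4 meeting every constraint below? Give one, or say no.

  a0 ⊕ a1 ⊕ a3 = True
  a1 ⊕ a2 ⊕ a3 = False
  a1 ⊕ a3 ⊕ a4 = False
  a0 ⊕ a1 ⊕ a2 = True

a0 = False, a1 = False, a2 = True, a3 = True, a4 = True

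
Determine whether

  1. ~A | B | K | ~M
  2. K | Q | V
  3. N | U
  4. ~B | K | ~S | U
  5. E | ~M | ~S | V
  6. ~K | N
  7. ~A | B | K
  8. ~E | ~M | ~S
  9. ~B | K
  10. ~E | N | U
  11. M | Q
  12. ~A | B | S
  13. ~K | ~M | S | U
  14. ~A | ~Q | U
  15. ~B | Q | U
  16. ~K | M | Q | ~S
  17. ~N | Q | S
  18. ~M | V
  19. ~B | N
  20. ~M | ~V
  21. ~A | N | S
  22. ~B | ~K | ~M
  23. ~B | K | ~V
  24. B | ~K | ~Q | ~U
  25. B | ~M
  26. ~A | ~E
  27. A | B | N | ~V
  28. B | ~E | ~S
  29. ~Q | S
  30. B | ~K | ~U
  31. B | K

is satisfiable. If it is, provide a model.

Set M = False.
  then (M | Q) forces Q = True.
  then (~Q | S) forces S = True.
Try N = False:
  (N | U) forces U = True.
  (~K | N) forces K = False.
  (~B | K) forces B = False.
  clause (B | K) is falsified — backtrack.
So N = True.
Set U = True.
Set V = True.
Set E = False.
Set B = True.
  then (~B | K) forces K = True.
Set A = False.
All clauses satisfied.

M = False, N = True, U = True, V = True, E = False, Q = True, B = True, K = True, A = False, S = True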